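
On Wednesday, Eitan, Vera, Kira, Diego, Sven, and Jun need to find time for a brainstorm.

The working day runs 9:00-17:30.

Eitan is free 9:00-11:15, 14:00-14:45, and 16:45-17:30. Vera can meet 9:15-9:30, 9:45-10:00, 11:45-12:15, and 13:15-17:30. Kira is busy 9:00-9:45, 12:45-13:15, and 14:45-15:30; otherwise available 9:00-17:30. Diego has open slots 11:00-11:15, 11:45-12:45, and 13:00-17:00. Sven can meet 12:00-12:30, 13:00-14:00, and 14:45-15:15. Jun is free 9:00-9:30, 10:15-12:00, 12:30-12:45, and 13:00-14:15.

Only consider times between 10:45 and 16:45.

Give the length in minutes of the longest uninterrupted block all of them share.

0 minutes

Kira free within 09:00–17:30: 09:45–12:45, 13:15–14:45, 15:30–17:30.
Eitan ∩ Vera: 09:15–09:30, 09:45–10:00, 14:00–14:45, 16:45–17:30.
Eitan ∩ Vera ∩ Kira: 09:45–10:00, 14:00–14:45, 16:45–17:30.
Eitan ∩ Vera ∩ Kira ∩ Diego: 14:00–14:45, 16:45–17:00.
Eitan ∩ Vera ∩ Kira ∩ Diego ∩ Sven: (none).
Eitan ∩ Vera ∩ Kira ∩ Diego ∩ Sven ∩ Jun: (none).
Restricted to 10:45–16:45: (none).
No common window.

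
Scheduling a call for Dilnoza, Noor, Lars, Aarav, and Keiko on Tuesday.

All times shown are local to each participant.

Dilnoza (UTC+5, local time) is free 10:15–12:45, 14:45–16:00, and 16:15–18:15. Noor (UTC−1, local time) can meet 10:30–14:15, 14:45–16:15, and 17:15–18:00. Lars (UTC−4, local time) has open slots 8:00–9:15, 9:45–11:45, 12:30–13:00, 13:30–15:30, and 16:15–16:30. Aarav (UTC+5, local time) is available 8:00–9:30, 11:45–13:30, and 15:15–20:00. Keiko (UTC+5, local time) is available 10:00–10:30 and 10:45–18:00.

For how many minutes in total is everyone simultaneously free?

60 minutes

Dilnoza → UTC: 05:15–07:45, 09:45–11:00, 11:15–13:15.
Noor → UTC: 11:30–15:15, 15:45–17:15, 18:15–19:00.
Lars → UTC: 12:00–13:15, 13:45–15:45, 16:30–17:00, 17:30–19:30, 20:15–20:30.
Aarav → UTC: 03:00–04:30, 06:45–08:30, 10:15–15:00.
Keiko → UTC: 05:00–05:30, 05:45–13:00.
Dilnoza ∩ Noor: 11:30–13:15.
Dilnoza ∩ Noor ∩ Lars: 12:00–13:15.
Dilnoza ∩ Noor ∩ Lars ∩ Aarav: 12:00–13:15.
Dilnoza ∩ Noor ∩ Lars ∩ Aarav ∩ Keiko: 12:00–13:00.
Total common minutes: 60.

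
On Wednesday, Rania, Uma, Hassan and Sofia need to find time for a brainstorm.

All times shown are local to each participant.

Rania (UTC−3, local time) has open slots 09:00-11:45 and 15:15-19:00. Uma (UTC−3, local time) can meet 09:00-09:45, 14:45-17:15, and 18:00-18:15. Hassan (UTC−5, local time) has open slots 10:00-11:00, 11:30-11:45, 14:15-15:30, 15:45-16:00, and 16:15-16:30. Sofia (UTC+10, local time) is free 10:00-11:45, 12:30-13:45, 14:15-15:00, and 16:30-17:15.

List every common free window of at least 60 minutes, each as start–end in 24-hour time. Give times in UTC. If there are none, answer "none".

none

Rania → UTC: 12:00–14:45, 18:15–22:00.
Uma → UTC: 12:00–12:45, 17:45–20:15, 21:00–21:15.
Hassan → UTC: 15:00–16:00, 16:30–16:45, 19:15–20:30, 20:45–21:00, 21:15–21:30.
Sofia → UTC: 00:00–01:45, 02:30–03:45, 04:15–05:00, 06:30–07:15.
Rania ∩ Uma: 12:00–12:45, 18:15–20:15, 21:00–21:15.
Rania ∩ Uma ∩ Hassan: 19:15–20:15.
Rania ∩ Uma ∩ Hassan ∩ Sofia: (none).
Windows ≥ 60 min: (none).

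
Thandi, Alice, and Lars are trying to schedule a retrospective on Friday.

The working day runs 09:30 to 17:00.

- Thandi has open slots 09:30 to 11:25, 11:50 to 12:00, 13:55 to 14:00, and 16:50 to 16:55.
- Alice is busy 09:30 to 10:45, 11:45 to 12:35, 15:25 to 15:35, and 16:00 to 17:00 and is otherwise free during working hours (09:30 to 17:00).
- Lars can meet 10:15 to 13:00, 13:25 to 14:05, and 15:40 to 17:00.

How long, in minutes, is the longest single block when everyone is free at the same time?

Alice free within 09:30–17:00: 10:45–11:45, 12:35–15:25, 15:35–16:00.
Thandi ∩ Alice: 10:45–11:25, 13:55–14:00.
Thandi ∩ Alice ∩ Lars: 10:45–11:25, 13:55–14:00.
Common window lengths: 40, 5 min; longest is 40.

40 minutes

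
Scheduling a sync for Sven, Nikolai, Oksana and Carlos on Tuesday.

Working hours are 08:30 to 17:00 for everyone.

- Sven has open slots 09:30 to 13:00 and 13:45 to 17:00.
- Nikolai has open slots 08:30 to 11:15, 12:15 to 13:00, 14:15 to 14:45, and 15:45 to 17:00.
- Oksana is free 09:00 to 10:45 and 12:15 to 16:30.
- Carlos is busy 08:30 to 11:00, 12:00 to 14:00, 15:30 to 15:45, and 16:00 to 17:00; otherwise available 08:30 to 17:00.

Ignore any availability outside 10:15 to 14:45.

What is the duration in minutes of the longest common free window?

Carlos free within 08:30–17:00: 11:00–12:00, 14:00–15:30, 15:45–16:00.
Sven ∩ Nikolai: 09:30–11:15, 12:15–13:00, 14:15–14:45, 15:45–17:00.
Sven ∩ Nikolai ∩ Oksana: 09:30–10:45, 12:15–13:00, 14:15–14:45, 15:45–16:30.
Sven ∩ Nikolai ∩ Oksana ∩ Carlos: 14:15–14:45, 15:45–16:00.
Restricted to 10:15–14:45: 14:15–14:45.
Single common window of 30 minutes.

30 minutes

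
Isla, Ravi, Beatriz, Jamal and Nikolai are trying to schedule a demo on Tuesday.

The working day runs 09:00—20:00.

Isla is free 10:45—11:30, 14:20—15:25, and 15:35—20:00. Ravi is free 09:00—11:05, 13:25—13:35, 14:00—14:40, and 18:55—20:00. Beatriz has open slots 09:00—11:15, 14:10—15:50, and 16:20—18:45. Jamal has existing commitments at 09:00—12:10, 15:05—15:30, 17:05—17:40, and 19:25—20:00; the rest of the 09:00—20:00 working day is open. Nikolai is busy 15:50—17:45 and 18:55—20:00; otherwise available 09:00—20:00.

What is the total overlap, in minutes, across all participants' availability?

Jamal free within 09:00–20:00: 12:10–15:05, 15:30–17:05, 17:40–19:25.
Nikolai free within 09:00–20:00: 09:00–15:50, 17:45–18:55.
Isla ∩ Ravi: 10:45–11:05, 14:20–14:40, 18:55–20:00.
Isla ∩ Ravi ∩ Beatriz: 10:45–11:05, 14:20–14:40.
Isla ∩ Ravi ∩ Beatriz ∩ Jamal: 14:20–14:40.
Isla ∩ Ravi ∩ Beatriz ∩ Jamal ∩ Nikolai: 14:20–14:40.
Total common minutes: 20.

20 minutes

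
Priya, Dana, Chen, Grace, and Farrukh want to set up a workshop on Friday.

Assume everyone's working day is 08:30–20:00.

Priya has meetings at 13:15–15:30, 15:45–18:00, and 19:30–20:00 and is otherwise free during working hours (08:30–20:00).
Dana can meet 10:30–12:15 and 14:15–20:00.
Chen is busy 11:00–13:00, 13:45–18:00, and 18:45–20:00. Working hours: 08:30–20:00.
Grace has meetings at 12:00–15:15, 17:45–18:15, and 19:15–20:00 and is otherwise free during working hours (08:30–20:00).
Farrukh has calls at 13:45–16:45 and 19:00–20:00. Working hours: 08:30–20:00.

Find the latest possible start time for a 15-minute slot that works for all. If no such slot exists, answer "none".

Priya free within 08:30–20:00: 08:30–13:15, 15:30–15:45, 18:00–19:30.
Chen free within 08:30–20:00: 08:30–11:00, 13:00–13:45, 18:00–18:45.
Grace free within 08:30–20:00: 08:30–12:00, 15:15–17:45, 18:15–19:15.
Farrukh free within 08:30–20:00: 08:30–13:45, 16:45–19:00.
Priya ∩ Dana: 10:30–12:15, 15:30–15:45, 18:00–19:30.
Priya ∩ Dana ∩ Chen: 10:30–11:00, 18:00–18:45.
Priya ∩ Dana ∩ Chen ∩ Grace: 10:30–11:00, 18:15–18:45.
Priya ∩ Dana ∩ Chen ∩ Grace ∩ Farrukh: 10:30–11:00, 18:15–18:45.
Windows ≥ 15 min: 10:30–11:00, 18:15–18:45.
Latest start in the last window 18:15–18:45 is 18:45 − 15 min = 18:30.

18:30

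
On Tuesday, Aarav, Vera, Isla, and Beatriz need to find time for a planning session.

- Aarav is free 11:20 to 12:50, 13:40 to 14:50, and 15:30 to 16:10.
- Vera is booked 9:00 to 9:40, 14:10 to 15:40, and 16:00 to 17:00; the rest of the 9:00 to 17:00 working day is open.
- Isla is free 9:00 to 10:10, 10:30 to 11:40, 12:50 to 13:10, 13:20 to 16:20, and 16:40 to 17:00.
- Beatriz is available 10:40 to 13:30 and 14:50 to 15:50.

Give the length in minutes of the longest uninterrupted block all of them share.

20 minutes

Vera free within 09:00–17:00: 09:40–14:10, 15:40–16:00.
Aarav ∩ Vera: 11:20–12:50, 13:40–14:10, 15:40–16:00.
Aarav ∩ Vera ∩ Isla: 11:20–11:40, 13:40–14:10, 15:40–16:00.
Aarav ∩ Vera ∩ Isla ∩ Beatriz: 11:20–11:40, 15:40–15:50.
Common window lengths: 20, 10 min; longest is 20.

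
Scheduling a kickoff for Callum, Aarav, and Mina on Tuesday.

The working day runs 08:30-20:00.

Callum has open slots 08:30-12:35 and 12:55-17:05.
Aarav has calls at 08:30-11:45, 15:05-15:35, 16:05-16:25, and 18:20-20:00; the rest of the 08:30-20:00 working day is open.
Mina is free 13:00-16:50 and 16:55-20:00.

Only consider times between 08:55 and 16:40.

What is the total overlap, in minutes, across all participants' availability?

Aarav free within 08:30–20:00: 11:45–15:05, 15:35–16:05, 16:25–18:20.
Callum ∩ Aarav: 11:45–12:35, 12:55–15:05, 15:35–16:05, 16:25–17:05.
Callum ∩ Aarav ∩ Mina: 13:00–15:05, 15:35–16:05, 16:25–16:50, 16:55–17:05.
Restricted to 08:55–16:40: 13:00–15:05, 15:35–16:05, 16:25–16:40.
Total common minutes: 125 + 30 + 15 = 170.

170 minutes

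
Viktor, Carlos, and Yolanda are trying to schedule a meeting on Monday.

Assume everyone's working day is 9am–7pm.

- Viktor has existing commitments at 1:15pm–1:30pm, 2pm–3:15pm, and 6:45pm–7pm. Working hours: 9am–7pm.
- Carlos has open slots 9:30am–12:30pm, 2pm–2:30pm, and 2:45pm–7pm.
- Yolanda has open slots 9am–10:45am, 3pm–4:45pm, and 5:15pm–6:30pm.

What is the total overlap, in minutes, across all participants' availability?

Viktor free within 09:00–19:00: 09:00–13:15, 13:30–14:00, 15:15–18:45.
Viktor ∩ Carlos: 09:30–12:30, 15:15–18:45.
Viktor ∩ Carlos ∩ Yolanda: 09:30–10:45, 15:15–16:45, 17:15–18:30.
Total common minutes: 75 + 90 + 75 = 240.

240 minutes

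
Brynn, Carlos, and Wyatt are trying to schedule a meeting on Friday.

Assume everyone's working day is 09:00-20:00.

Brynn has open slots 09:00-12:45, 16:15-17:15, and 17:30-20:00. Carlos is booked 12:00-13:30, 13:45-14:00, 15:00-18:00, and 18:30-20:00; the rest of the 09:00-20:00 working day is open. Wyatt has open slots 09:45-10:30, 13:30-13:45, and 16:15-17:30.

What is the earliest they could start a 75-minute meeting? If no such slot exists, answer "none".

Carlos free within 09:00–20:00: 09:00–12:00, 13:30–13:45, 14:00–15:00, 18:00–18:30.
Brynn ∩ Carlos: 09:00–12:00, 18:00–18:30.
Brynn ∩ Carlos ∩ Wyatt: 09:45–10:30.
Windows ≥ 75 min: (none).

none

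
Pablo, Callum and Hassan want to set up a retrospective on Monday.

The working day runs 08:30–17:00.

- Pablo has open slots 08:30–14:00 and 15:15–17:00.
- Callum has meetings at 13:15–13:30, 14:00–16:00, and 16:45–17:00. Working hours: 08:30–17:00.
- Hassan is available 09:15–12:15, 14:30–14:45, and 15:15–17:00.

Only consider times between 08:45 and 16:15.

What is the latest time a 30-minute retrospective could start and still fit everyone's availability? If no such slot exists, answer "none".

11:45

Callum free within 08:30–17:00: 08:30–13:15, 13:30–14:00, 16:00–16:45.
Pablo ∩ Callum: 08:30–13:15, 13:30–14:00, 16:00–16:45.
Pablo ∩ Callum ∩ Hassan: 09:15–12:15, 16:00–16:45.
Restricted to 08:45–16:15: 09:15–12:15, 16:00–16:15.
Windows ≥ 30 min: 09:15–12:15.
Latest start in the last window 09:15–12:15 is 12:15 − 30 min = 11:45.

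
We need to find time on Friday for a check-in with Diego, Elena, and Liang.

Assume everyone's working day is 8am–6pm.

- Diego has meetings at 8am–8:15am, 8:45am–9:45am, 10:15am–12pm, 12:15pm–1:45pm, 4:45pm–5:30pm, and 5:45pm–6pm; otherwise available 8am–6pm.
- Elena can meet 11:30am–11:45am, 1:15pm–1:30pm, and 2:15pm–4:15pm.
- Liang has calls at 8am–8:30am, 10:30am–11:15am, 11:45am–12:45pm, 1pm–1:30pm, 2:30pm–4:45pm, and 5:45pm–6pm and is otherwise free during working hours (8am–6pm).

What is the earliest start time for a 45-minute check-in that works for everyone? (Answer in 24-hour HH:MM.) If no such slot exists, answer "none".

none

Diego free within 08:00–18:00: 08:15–08:45, 09:45–10:15, 12:00–12:15, 13:45–16:45, 17:30–17:45.
Liang free within 08:00–18:00: 08:30–10:30, 11:15–11:45, 12:45–13:00, 13:30–14:30, 16:45–17:45.
Diego ∩ Elena: 14:15–16:15.
Diego ∩ Elena ∩ Liang: 14:15–14:30.
Windows ≥ 45 min: (none).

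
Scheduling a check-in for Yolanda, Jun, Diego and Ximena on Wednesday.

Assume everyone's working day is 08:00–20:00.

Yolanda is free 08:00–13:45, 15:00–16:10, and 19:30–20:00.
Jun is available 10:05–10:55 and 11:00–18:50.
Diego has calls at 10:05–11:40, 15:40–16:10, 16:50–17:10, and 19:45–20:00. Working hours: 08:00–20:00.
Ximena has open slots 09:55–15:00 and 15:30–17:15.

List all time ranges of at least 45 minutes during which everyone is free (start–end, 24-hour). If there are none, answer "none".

Diego free within 08:00–20:00: 08:00–10:05, 11:40–15:40, 16:10–16:50, 17:10–19:45.
Yolanda ∩ Jun: 10:05–10:55, 11:00–13:45, 15:00–16:10.
Yolanda ∩ Jun ∩ Diego: 11:40–13:45, 15:00–15:40.
Yolanda ∩ Jun ∩ Diego ∩ Ximena: 11:40–13:45, 15:30–15:40.
Windows ≥ 45 min: 11:40–13:45.

11:40–13:45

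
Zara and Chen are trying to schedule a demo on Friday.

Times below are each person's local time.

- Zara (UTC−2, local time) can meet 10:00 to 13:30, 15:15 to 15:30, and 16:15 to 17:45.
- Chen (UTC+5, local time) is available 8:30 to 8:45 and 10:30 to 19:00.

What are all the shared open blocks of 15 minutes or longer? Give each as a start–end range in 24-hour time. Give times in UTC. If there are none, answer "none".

Zara → UTC: 12:00–15:30, 17:15–17:30, 18:15–19:45.
Chen → UTC: 03:30–03:45, 05:30–14:00.
Zara ∩ Chen: 12:00–14:00.
Windows ≥ 15 min: 12:00–14:00.

12:00–14:00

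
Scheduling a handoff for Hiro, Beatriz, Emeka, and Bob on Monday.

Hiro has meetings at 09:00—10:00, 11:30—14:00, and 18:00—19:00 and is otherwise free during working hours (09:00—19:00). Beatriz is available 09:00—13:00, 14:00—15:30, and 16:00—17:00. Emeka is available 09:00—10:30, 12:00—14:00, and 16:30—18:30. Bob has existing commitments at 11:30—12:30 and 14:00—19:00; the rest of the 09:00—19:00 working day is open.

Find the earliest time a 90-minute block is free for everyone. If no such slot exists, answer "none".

Hiro free within 09:00–19:00: 10:00–11:30, 14:00–18:00.
Bob free within 09:00–19:00: 09:00–11:30, 12:30–14:00.
Hiro ∩ Beatriz: 10:00–11:30, 14:00–15:30, 16:00–17:00.
Hiro ∩ Beatriz ∩ Emeka: 10:00–10:30, 16:30–17:00.
Hiro ∩ Beatriz ∩ Emeka ∩ Bob: 10:00–10:30.
Windows ≥ 90 min: (none).

none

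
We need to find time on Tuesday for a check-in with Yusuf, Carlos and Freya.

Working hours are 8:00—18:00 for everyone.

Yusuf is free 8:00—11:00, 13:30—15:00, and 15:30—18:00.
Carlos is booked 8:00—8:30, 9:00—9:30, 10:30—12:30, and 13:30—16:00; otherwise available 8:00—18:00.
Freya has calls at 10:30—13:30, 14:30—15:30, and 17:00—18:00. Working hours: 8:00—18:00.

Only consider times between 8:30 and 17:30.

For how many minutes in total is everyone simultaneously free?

150 minutes

Carlos free within 08:00–18:00: 08:30–09:00, 09:30–10:30, 12:30–13:30, 16:00–18:00.
Freya free within 08:00–18:00: 08:00–10:30, 13:30–14:30, 15:30–17:00.
Yusuf ∩ Carlos: 08:30–09:00, 09:30–10:30, 16:00–18:00.
Yusuf ∩ Carlos ∩ Freya: 08:30–09:00, 09:30–10:30, 16:00–17:00.
Restricted to 08:30–17:30: 08:30–09:00, 09:30–10:30, 16:00–17:00.
Total common minutes: 30 + 60 + 60 = 150.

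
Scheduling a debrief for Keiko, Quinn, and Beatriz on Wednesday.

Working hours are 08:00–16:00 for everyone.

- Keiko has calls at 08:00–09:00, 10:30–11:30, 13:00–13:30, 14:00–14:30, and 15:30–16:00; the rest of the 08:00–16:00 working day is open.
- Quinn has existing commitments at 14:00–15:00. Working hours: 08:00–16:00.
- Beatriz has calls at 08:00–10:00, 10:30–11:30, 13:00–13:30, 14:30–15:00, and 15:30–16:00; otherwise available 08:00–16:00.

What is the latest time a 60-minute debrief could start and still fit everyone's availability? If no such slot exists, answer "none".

12:00

Keiko free within 08:00–16:00: 09:00–10:30, 11:30–13:00, 13:30–14:00, 14:30–15:30.
Quinn free within 08:00–16:00: 08:00–14:00, 15:00–16:00.
Beatriz free within 08:00–16:00: 10:00–10:30, 11:30–13:00, 13:30–14:30, 15:00–15:30.
Keiko ∩ Quinn: 09:00–10:30, 11:30–13:00, 13:30–14:00, 15:00–15:30.
Keiko ∩ Quinn ∩ Beatriz: 10:00–10:30, 11:30–13:00, 13:30–14:00, 15:00–15:30.
Windows ≥ 60 min: 11:30–13:00.
Latest start in the last window 11:30–13:00 is 13:00 − 60 min = 12:00.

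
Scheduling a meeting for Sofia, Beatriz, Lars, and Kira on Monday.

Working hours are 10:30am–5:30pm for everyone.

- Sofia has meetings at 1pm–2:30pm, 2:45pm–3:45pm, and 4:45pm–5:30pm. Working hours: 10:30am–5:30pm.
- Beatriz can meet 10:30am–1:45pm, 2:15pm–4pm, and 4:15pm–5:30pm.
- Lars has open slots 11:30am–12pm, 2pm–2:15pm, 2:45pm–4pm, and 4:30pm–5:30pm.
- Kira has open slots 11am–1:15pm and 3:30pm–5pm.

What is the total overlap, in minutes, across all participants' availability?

Sofia free within 10:30–17:30: 10:30–13:00, 14:30–14:45, 15:45–16:45.
Sofia ∩ Beatriz: 10:30–13:00, 14:30–14:45, 15:45–16:00, 16:15–16:45.
Sofia ∩ Beatriz ∩ Lars: 11:30–12:00, 15:45–16:00, 16:30–16:45.
Sofia ∩ Beatriz ∩ Lars ∩ Kira: 11:30–12:00, 15:45–16:00, 16:30–16:45.
Total common minutes: 30 + 15 + 15 = 60.

60 minutes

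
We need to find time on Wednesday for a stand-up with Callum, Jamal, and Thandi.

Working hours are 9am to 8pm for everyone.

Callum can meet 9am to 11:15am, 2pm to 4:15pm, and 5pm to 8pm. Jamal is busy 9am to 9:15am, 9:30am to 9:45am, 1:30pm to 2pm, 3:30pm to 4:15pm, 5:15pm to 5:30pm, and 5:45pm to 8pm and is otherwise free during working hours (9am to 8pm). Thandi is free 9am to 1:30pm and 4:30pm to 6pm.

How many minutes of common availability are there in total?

135 minutes

Jamal free within 09:00–20:00: 09:15–09:30, 09:45–13:30, 14:00–15:30, 16:15–17:15, 17:30–17:45.
Callum ∩ Jamal: 09:15–09:30, 09:45–11:15, 14:00–15:30, 17:00–17:15, 17:30–17:45.
Callum ∩ Jamal ∩ Thandi: 09:15–09:30, 09:45–11:15, 17:00–17:15, 17:30–17:45.
Total common minutes: 15 + 90 + 15 + 15 = 135.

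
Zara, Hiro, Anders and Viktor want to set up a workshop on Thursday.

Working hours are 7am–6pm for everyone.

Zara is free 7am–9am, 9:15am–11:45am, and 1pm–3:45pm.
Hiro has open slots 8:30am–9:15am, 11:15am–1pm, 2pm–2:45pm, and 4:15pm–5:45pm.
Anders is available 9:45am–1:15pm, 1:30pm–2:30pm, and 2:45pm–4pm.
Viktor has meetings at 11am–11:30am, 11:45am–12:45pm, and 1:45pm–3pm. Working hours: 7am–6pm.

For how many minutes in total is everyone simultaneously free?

15 minutes

Viktor free within 07:00–18:00: 07:00–11:00, 11:30–11:45, 12:45–13:45, 15:00–18:00.
Zara ∩ Hiro: 08:30–09:00, 11:15–11:45, 14:00–14:45.
Zara ∩ Hiro ∩ Anders: 11:15–11:45, 14:00–14:30.
Zara ∩ Hiro ∩ Anders ∩ Viktor: 11:30–11:45.
Total common minutes: 15.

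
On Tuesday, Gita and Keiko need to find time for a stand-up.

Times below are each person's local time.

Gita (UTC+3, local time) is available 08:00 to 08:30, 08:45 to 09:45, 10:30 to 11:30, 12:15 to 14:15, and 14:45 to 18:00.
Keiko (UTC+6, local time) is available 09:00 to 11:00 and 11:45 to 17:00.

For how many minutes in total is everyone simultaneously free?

Gita → UTC: 05:00–05:30, 05:45–06:45, 07:30–08:30, 09:15–11:15, 11:45–15:00.
Keiko → UTC: 03:00–05:00, 05:45–11:00.
Gita ∩ Keiko: 05:45–06:45, 07:30–08:30, 09:15–11:00.
Total common minutes: 60 + 60 + 105 = 225.

225 minutes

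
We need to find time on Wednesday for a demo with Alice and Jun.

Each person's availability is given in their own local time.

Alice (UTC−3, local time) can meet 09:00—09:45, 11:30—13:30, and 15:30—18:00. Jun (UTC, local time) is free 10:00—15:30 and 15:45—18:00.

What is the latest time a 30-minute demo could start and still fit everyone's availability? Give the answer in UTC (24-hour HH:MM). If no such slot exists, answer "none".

Alice → UTC: 12:00–12:45, 14:30–16:30, 18:30–21:00.
Jun → UTC: 10:00–15:30, 15:45–18:00.
Alice ∩ Jun: 12:00–12:45, 14:30–15:30, 15:45–16:30.
Windows ≥ 30 min: 12:00–12:45, 14:30–15:30, 15:45–16:30.
Latest start in the last window 15:45–16:30 is 16:30 − 30 min = 16:00.

16:00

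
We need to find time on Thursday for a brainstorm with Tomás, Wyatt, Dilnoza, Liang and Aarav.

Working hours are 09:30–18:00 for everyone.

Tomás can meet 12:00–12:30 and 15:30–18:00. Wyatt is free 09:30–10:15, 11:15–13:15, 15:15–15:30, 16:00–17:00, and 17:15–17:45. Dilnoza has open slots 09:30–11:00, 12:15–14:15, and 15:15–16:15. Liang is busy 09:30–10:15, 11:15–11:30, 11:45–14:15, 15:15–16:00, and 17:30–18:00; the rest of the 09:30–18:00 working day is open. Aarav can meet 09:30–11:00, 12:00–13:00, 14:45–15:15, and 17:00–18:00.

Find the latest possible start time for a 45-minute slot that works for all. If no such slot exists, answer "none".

none

Liang free within 09:30–18:00: 10:15–11:15, 11:30–11:45, 14:15–15:15, 16:00–17:30.
Tomás ∩ Wyatt: 12:00–12:30, 16:00–17:00, 17:15–17:45.
Tomás ∩ Wyatt ∩ Dilnoza: 12:15–12:30, 16:00–16:15.
Tomás ∩ Wyatt ∩ Dilnoza ∩ Liang: 16:00–16:15.
Tomás ∩ Wyatt ∩ Dilnoza ∩ Liang ∩ Aarav: (none).
Windows ≥ 45 min: (none).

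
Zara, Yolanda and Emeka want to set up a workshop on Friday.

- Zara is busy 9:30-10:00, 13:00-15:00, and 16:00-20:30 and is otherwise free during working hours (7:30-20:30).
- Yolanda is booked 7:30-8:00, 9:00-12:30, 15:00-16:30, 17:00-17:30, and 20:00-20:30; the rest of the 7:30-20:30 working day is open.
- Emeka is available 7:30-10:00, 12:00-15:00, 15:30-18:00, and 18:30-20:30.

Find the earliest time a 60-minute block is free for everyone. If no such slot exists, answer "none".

08:00

Zara free within 07:30–20:30: 07:30–09:30, 10:00–13:00, 15:00–16:00.
Yolanda free within 07:30–20:30: 08:00–09:00, 12:30–15:00, 16:30–17:00, 17:30–20:00.
Zara ∩ Yolanda: 08:00–09:00, 12:30–13:00.
Zara ∩ Yolanda ∩ Emeka: 08:00–09:00, 12:30–13:00.
Windows ≥ 60 min: 08:00–09:00.
Earliest such window starts at 08:00.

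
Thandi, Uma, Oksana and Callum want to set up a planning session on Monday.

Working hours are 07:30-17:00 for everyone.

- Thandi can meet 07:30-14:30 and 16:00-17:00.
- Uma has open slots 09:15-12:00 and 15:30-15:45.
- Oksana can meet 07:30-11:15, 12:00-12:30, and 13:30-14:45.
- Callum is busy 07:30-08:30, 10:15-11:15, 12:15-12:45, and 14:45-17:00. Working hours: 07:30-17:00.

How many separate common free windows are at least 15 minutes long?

Callum free within 07:30–17:00: 08:30–10:15, 11:15–12:15, 12:45–14:45.
Thandi ∩ Uma: 09:15–12:00.
Thandi ∩ Uma ∩ Oksana: 09:15–11:15.
Thandi ∩ Uma ∩ Oksana ∩ Callum: 09:15–10:15.
Windows ≥ 15 min: 09:15–10:15.
That's 1 window.

1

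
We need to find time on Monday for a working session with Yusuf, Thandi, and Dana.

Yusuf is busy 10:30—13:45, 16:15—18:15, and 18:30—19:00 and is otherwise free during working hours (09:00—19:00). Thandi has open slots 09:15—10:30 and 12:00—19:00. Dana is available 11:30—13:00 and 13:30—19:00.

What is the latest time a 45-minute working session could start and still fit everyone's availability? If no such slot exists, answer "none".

Yusuf free within 09:00–19:00: 09:00–10:30, 13:45–16:15, 18:15–18:30.
Yusuf ∩ Thandi: 09:15–10:30, 13:45–16:15, 18:15–18:30.
Yusuf ∩ Thandi ∩ Dana: 13:45–16:15, 18:15–18:30.
Windows ≥ 45 min: 13:45–16:15.
Latest start in the last window 13:45–16:15 is 16:15 − 45 min = 15:30.

15:30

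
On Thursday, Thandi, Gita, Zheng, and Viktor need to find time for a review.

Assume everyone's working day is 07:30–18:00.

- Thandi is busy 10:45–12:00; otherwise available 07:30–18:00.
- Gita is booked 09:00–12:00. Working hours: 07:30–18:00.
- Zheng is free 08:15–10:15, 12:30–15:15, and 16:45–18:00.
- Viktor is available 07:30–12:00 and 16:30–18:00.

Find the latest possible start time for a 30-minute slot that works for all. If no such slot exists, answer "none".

Thandi free within 07:30–18:00: 07:30–10:45, 12:00–18:00.
Gita free within 07:30–18:00: 07:30–09:00, 12:00–18:00.
Thandi ∩ Gita: 07:30–09:00, 12:00–18:00.
Thandi ∩ Gita ∩ Zheng: 08:15–09:00, 12:30–15:15, 16:45–18:00.
Thandi ∩ Gita ∩ Zheng ∩ Viktor: 08:15–09:00, 16:45–18:00.
Windows ≥ 30 min: 08:15–09:00, 16:45–18:00.
Latest start in the last window 16:45–18:00 is 18:00 − 30 min = 17:30.

17:30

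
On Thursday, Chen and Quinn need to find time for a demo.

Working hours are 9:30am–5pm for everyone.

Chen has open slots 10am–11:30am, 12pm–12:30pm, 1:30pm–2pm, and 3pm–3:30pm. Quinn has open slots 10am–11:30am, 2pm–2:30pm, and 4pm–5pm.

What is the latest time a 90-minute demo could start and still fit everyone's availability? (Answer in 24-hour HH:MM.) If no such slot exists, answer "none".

Chen ∩ Quinn: 10:00–11:30.
Windows ≥ 90 min: 10:00–11:30.
Latest start in the last window 10:00–11:30 is 11:30 − 90 min = 10:00.

10:00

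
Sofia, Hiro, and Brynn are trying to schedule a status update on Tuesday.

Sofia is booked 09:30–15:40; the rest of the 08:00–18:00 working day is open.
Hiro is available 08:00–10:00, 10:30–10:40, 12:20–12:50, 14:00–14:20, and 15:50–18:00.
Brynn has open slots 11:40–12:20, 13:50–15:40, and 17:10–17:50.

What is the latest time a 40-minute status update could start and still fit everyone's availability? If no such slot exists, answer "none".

17:10

Sofia free within 08:00–18:00: 08:00–09:30, 15:40–18:00.
Sofia ∩ Hiro: 08:00–09:30, 15:50–18:00.
Sofia ∩ Hiro ∩ Brynn: 17:10–17:50.
Windows ≥ 40 min: 17:10–17:50.
Latest start in the last window 17:10–17:50 is 17:50 − 40 min = 17:10.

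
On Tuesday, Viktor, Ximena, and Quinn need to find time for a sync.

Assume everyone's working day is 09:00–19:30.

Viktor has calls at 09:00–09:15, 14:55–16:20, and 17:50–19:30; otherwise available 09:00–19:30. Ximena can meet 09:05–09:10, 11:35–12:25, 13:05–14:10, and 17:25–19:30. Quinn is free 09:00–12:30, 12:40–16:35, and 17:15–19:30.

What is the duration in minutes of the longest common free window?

65 minutes

Viktor free within 09:00–19:30: 09:15–14:55, 16:20–17:50.
Viktor ∩ Ximena: 11:35–12:25, 13:05–14:10, 17:25–17:50.
Viktor ∩ Ximena ∩ Quinn: 11:35–12:25, 13:05–14:10, 17:25–17:50.
Common window lengths: 50, 65, 25 min; longest is 65.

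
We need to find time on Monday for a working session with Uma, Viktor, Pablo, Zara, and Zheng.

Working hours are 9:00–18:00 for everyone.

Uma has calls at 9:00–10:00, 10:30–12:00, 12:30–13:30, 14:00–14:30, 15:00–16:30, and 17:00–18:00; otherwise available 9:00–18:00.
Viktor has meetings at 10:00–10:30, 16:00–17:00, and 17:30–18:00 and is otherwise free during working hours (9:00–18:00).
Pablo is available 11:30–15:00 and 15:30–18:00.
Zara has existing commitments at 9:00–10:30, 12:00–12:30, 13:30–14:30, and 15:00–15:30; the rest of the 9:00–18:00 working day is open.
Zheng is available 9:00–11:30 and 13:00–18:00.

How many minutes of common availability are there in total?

Uma free within 09:00–18:00: 10:00–10:30, 12:00–12:30, 13:30–14:00, 14:30–15:00, 16:30–17:00.
Viktor free within 09:00–18:00: 09:00–10:00, 10:30–16:00, 17:00–17:30.
Zara free within 09:00–18:00: 10:30–12:00, 12:30–13:30, 14:30–15:00, 15:30–18:00.
Uma ∩ Viktor: 12:00–12:30, 13:30–14:00, 14:30–15:00.
Uma ∩ Viktor ∩ Pablo: 12:00–12:30, 13:30–14:00, 14:30–15:00.
Uma ∩ Viktor ∩ Pablo ∩ Zara: 14:30–15:00.
Uma ∩ Viktor ∩ Pablo ∩ Zara ∩ Zheng: 14:30–15:00.
Total common minutes: 30.

30 minutes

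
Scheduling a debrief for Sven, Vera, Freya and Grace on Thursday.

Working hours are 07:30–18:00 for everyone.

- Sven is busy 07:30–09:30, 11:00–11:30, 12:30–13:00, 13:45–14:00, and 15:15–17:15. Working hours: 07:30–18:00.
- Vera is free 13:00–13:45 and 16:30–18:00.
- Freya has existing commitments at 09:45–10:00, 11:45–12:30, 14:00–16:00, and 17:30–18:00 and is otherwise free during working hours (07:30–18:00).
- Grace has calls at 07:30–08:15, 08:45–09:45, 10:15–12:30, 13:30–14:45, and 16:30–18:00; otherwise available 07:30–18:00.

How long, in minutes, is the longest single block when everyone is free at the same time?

Sven free within 07:30–18:00: 09:30–11:00, 11:30–12:30, 13:00–13:45, 14:00–15:15, 17:15–18:00.
Freya free within 07:30–18:00: 07:30–09:45, 10:00–11:45, 12:30–14:00, 16:00–17:30.
Grace free within 07:30–18:00: 08:15–08:45, 09:45–10:15, 12:30–13:30, 14:45–16:30.
Sven ∩ Vera: 13:00–13:45, 17:15–18:00.
Sven ∩ Vera ∩ Freya: 13:00–13:45, 17:15–17:30.
Sven ∩ Vera ∩ Freya ∩ Grace: 13:00–13:30.
Single common window of 30 minutes.

30 minutes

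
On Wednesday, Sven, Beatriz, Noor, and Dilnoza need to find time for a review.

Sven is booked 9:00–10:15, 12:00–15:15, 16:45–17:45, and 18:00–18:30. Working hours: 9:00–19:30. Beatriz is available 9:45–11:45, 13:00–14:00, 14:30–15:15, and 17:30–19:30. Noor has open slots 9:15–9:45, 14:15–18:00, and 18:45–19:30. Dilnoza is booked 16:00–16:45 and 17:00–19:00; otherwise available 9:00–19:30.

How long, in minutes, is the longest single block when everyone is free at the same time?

30 minutes

Sven free within 09:00–19:30: 10:15–12:00, 15:15–16:45, 17:45–18:00, 18:30–19:30.
Dilnoza free within 09:00–19:30: 09:00–16:00, 16:45–17:00, 19:00–19:30.
Sven ∩ Beatriz: 10:15–11:45, 17:45–18:00, 18:30–19:30.
Sven ∩ Beatriz ∩ Noor: 17:45–18:00, 18:45–19:30.
Sven ∩ Beatriz ∩ Noor ∩ Dilnoza: 19:00–19:30.
Single common window of 30 minutes.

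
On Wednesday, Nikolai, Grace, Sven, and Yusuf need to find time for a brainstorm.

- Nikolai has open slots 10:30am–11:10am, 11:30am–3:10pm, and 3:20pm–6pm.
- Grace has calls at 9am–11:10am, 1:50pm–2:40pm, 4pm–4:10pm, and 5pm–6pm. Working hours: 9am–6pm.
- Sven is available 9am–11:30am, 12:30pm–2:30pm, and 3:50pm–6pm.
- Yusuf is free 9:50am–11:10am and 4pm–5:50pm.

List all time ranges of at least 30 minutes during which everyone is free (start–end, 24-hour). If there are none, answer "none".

16:10–17:00

Grace free within 09:00–18:00: 11:10–13:50, 14:40–16:00, 16:10–17:00.
Nikolai ∩ Grace: 11:30–13:50, 14:40–15:10, 15:20–16:00, 16:10–17:00.
Nikolai ∩ Grace ∩ Sven: 12:30–13:50, 15:50–16:00, 16:10–17:00.
Nikolai ∩ Grace ∩ Sven ∩ Yusuf: 16:10–17:00.
Windows ≥ 30 min: 16:10–17:00.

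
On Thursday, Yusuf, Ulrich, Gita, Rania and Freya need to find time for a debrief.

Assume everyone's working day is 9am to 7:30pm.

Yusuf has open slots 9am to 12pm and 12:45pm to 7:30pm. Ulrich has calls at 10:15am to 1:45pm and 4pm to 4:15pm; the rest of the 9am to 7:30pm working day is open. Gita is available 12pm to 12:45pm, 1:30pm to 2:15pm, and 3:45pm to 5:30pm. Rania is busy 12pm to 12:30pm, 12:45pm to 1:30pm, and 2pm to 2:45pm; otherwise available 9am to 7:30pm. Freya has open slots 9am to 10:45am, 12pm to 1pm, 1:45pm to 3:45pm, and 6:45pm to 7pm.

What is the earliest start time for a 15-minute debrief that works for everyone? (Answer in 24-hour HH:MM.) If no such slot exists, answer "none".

Ulrich free within 09:00–19:30: 09:00–10:15, 13:45–16:00, 16:15–19:30.
Rania free within 09:00–19:30: 09:00–12:00, 12:30–12:45, 13:30–14:00, 14:45–19:30.
Yusuf ∩ Ulrich: 09:00–10:15, 13:45–16:00, 16:15–19:30.
Yusuf ∩ Ulrich ∩ Gita: 13:45–14:15, 15:45–16:00, 16:15–17:30.
Yusuf ∩ Ulrich ∩ Gita ∩ Rania: 13:45–14:00, 15:45–16:00, 16:15–17:30.
Yusuf ∩ Ulrich ∩ Gita ∩ Rania ∩ Freya: 13:45–14:00.
Windows ≥ 15 min: 13:45–14:00.
Earliest such window starts at 13:45.

13:45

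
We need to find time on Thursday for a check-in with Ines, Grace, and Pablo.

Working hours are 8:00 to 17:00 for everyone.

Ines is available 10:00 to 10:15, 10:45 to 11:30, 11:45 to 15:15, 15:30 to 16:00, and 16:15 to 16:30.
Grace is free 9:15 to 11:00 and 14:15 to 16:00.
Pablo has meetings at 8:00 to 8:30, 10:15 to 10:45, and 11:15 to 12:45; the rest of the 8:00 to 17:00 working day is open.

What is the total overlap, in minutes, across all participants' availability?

Pablo free within 08:00–17:00: 08:30–10:15, 10:45–11:15, 12:45–17:00.
Ines ∩ Grace: 10:00–10:15, 10:45–11:00, 14:15–15:15, 15:30–16:00.
Ines ∩ Grace ∩ Pablo: 10:00–10:15, 10:45–11:00, 14:15–15:15, 15:30–16:00.
Total common minutes: 15 + 15 + 60 + 30 = 120.

120 minutes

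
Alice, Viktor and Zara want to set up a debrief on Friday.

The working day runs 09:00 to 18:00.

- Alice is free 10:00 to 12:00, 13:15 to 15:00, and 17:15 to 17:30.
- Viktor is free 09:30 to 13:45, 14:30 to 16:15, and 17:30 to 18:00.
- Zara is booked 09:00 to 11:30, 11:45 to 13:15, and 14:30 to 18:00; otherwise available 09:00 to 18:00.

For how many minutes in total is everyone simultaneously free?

45 minutes

Zara free within 09:00–18:00: 11:30–11:45, 13:15–14:30.
Alice ∩ Viktor: 10:00–12:00, 13:15–13:45, 14:30–15:00.
Alice ∩ Viktor ∩ Zara: 11:30–11:45, 13:15–13:45.
Total common minutes: 15 + 30 = 45.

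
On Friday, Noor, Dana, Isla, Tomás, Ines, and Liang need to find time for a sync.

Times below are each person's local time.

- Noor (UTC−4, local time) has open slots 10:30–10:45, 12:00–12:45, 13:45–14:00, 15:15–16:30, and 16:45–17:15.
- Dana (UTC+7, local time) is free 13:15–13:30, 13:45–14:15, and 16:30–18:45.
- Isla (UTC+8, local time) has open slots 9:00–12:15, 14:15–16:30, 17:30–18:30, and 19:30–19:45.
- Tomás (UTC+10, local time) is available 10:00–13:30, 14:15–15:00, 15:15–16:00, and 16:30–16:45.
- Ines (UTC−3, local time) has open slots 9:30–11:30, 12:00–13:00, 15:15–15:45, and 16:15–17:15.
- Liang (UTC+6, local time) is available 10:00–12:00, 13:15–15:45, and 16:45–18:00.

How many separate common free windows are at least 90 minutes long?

0

Noor → UTC: 14:30–14:45, 16:00–16:45, 17:45–18:00, 19:15–20:30, 20:45–21:15.
Dana → UTC: 06:15–06:30, 06:45–07:15, 09:30–11:45.
Isla → UTC: 01:00–04:15, 06:15–08:30, 09:30–10:30, 11:30–11:45.
Tomás → UTC: 00:00–03:30, 04:15–05:00, 05:15–06:00, 06:30–06:45.
Ines → UTC: 12:30–14:30, 15:00–16:00, 18:15–18:45, 19:15–20:15.
Liang → UTC: 04:00–06:00, 07:15–09:45, 10:45–12:00.
Noor ∩ Dana: (none).
Noor ∩ Dana ∩ Isla: (none).
Noor ∩ Dana ∩ Isla ∩ Tomás: (none).
Noor ∩ Dana ∩ Isla ∩ Tomás ∩ Ines: (none).
Noor ∩ Dana ∩ Isla ∩ Tomás ∩ Ines ∩ Liang: (none).
Windows ≥ 90 min: (none).
That's 0 windows.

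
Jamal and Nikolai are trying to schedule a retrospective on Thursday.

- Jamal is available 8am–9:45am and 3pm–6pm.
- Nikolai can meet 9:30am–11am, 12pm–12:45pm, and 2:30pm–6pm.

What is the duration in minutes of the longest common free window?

Jamal ∩ Nikolai: 09:30–09:45, 15:00–18:00.
Common window lengths: 15, 180 min; longest is 180.

180 minutes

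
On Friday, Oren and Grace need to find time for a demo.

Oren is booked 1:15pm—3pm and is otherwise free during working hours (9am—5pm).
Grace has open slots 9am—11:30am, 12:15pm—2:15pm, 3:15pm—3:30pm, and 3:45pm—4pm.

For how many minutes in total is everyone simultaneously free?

240 minutes

Oren free within 09:00–17:00: 09:00–13:15, 15:00–17:00.
Oren ∩ Grace: 09:00–11:30, 12:15–13:15, 15:15–15:30, 15:45–16:00.
Total common minutes: 150 + 60 + 15 + 15 = 240.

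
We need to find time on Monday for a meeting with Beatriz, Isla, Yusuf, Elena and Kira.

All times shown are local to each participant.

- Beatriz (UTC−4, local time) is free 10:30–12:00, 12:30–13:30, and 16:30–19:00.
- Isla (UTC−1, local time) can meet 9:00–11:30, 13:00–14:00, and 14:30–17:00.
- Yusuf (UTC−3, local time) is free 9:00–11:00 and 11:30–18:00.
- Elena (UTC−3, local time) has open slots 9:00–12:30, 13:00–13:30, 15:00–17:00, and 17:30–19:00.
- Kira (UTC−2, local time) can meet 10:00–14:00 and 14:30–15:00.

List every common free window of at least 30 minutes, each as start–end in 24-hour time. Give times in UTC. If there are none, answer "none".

Beatriz → UTC: 14:30–16:00, 16:30–17:30, 20:30–23:00.
Isla → UTC: 10:00–12:30, 14:00–15:00, 15:30–18:00.
Yusuf → UTC: 12:00–14:00, 14:30–21:00.
Elena → UTC: 12:00–15:30, 16:00–16:30, 18:00–20:00, 20:30–22:00.
Kira → UTC: 12:00–16:00, 16:30–17:00.
Beatriz ∩ Isla: 14:30–15:00, 15:30–16:00, 16:30–17:30.
Beatriz ∩ Isla ∩ Yusuf: 14:30–15:00, 15:30–16:00, 16:30–17:30.
Beatriz ∩ Isla ∩ Yusuf ∩ Elena: 14:30–15:00.
Beatriz ∩ Isla ∩ Yusuf ∩ Elena ∩ Kira: 14:30–15:00.
Windows ≥ 30 min: 14:30–15:00.

14:30–15:00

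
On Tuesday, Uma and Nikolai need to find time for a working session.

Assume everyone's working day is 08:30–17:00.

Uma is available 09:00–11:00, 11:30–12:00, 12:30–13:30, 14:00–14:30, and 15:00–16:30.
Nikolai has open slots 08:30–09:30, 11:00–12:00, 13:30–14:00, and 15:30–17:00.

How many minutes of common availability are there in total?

Uma ∩ Nikolai: 09:00–09:30, 11:30–12:00, 15:30–16:30.
Total common minutes: 30 + 30 + 60 = 120.

120 minutes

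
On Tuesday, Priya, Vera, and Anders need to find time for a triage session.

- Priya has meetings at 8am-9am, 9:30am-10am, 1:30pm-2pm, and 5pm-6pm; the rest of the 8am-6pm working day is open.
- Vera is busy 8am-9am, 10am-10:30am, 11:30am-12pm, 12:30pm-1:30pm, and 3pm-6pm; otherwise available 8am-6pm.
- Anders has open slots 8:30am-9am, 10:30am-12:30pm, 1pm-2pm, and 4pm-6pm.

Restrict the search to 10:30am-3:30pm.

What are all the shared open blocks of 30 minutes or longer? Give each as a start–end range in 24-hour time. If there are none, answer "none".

10:30–11:30, 12:00–12:30

Priya free within 08:00–18:00: 09:00–09:30, 10:00–13:30, 14:00–17:00.
Vera free within 08:00–18:00: 09:00–10:00, 10:30–11:30, 12:00–12:30, 13:30–15:00.
Priya ∩ Vera: 09:00–09:30, 10:30–11:30, 12:00–12:30, 14:00–15:00.
Priya ∩ Vera ∩ Anders: 10:30–11:30, 12:00–12:30.
Restricted to 10:30–15:30: 10:30–11:30, 12:00–12:30.
Windows ≥ 30 min: 10:30–11:30, 12:00–12:30.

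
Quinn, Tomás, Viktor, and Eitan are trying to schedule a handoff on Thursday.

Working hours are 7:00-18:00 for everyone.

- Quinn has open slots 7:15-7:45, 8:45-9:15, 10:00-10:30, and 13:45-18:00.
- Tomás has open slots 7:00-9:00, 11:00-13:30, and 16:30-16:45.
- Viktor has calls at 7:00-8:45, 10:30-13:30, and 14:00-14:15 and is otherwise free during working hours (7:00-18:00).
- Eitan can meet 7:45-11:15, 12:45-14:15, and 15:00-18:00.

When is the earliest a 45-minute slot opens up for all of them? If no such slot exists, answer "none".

none

Viktor free within 07:00–18:00: 08:45–10:30, 13:30–14:00, 14:15–18:00.
Quinn ∩ Tomás: 07:15–07:45, 08:45–09:00, 16:30–16:45.
Quinn ∩ Tomás ∩ Viktor: 08:45–09:00, 16:30–16:45.
Quinn ∩ Tomás ∩ Viktor ∩ Eitan: 08:45–09:00, 16:30–16:45.
Windows ≥ 45 min: (none).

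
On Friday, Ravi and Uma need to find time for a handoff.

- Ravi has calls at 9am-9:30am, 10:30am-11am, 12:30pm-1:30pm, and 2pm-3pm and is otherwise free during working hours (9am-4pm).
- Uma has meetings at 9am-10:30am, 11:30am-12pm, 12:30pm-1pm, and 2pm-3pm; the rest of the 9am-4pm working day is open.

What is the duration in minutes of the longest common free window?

60 minutes

Ravi free within 09:00–16:00: 09:30–10:30, 11:00–12:30, 13:30–14:00, 15:00–16:00.
Uma free within 09:00–16:00: 10:30–11:30, 12:00–12:30, 13:00–14:00, 15:00–16:00.
Ravi ∩ Uma: 11:00–11:30, 12:00–12:30, 13:30–14:00, 15:00–16:00.
Common window lengths: 30, 30, 30, 60 min; longest is 60.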